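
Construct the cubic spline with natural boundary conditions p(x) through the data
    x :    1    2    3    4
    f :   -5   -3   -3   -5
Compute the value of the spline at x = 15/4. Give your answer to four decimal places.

-4.4063

Let m_i = p''(x_i). Step sizes h_i = 1, 1, 1; slopes of the chords Δ_i = (y_(i+1) - y_i)/h_i = 2, 0, -2.
  1·m_0 + 4·m_1 + 1·m_2 = 6(Δ_1 - Δ_0) = -12
  1·m_1 + 4·m_2 + 1·m_3 = 6(Δ_2 - Δ_1) = -12
Natural end conditions: m_0 = m_3 = 0.
Solving: m_0 = 0, m_1 = -12/5, m_2 = -12/5, m_3 = 0.
On [3, 4], p(x) = -3 - 6/5·(x - 3) - 6/5·(x - 3)² + 2/5·(x - 3)³.
With (x - 3) = 3/4: p(15/4) = -141/32.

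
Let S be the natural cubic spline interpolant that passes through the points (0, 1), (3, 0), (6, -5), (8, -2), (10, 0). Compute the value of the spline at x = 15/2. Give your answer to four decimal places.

With M_i denoting the second derivative at x_i, h_i = 3, 3, 2, 2, and Δ_i = (y_(i+1) − y_i)/h_i = -1/3, -5/3, 3/2, 1:
  3·M_0 + 12·M_1 + 3·M_2 = 6(Δ_1 - Δ_0) = -8
  3·M_1 + 10·M_2 + 2·M_3 = 6(Δ_2 - Δ_1) = 19
  2·M_2 + 8·M_3 + 2·M_4 = 6(Δ_3 - Δ_2) = -3
Natural end conditions: M_0 = M_4 = 0.
Forward elimination and back-substitution give M_0 = 0, M_1 = -541/420, M_2 = 87/35, M_3 = -279/280, M_4 = 0.
On [6, 8], S(x) = -5 + 7/40·(x - 6) + 87/70·(x - 6)² - 65/224·(x - 6)³.
With (x - 6) = 3/2: S(15/2) = -26167/8960.

-2.9204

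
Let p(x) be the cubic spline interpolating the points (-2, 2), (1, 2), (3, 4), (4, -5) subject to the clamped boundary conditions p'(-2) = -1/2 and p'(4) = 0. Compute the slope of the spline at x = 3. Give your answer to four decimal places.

-9.1228

Put m_i = p'' at the i-th knot. Here h = (3, 2, 1) and Δ = (0, 1, -9), so the interior equations h_(i-1)·m_(i-1) + 2(h_(i-1)+h_i)·m_i + h_i·m_(i+1) = 6(Δ_i − Δ_(i-1)) read
  3·m_0 + 10·m_1 + 2·m_2 = 6(Δ_1 - Δ_0) = 6
  2·m_1 + 6·m_2 + 1·m_3 = 6(Δ_2 - Δ_1) = -60
Clamped end conditions give two more equations: 2h_0·m_0 + h_0·m_1 = 6(Δ_0 - p'(-2)) = 3 and h_2·m_2 + 2h_2·m_3 = 6(p'(4) - Δ_2) = 54.
Hence m_0 = -104/57, m_1 = 265/57, m_2 = -998/57, m_3 = 2038/57.
On [3, 4], p'(x) = b_2 + 2c_2·(x - 3) + 3d_2·(x - 3)² with b_2 = Δ_2 - h_2(2m_2 + m_3)/6 = -520/57, c_2 = m_2/2 = -499/57, d_2 = (m_3 - m_2)/(6h_2) = 506/57. So p'(3) = -520/57.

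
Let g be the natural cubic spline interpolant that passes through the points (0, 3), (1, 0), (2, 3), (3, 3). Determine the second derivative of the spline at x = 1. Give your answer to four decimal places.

Put M_i = g'' at the i-th knot. Here h = (1, 1, 1) and Δ = (-3, 3, 0), so the interior equations h_(i-1)·M_(i-1) + 2(h_(i-1)+h_i)·M_i + h_i·M_(i+1) = 6(Δ_i − Δ_(i-1)) read
  1·M_0 + 4·M_1 + 1·M_2 = 6(Δ_1 - Δ_0) = 36
  1·M_1 + 4·M_2 + 1·M_3 = 6(Δ_2 - Δ_1) = -18
Natural end conditions: M_0 = M_3 = 0.
Forward elimination and back-substitution give M_0 = 0, M_1 = 54/5, M_2 = -36/5, M_3 = 0.

10.8000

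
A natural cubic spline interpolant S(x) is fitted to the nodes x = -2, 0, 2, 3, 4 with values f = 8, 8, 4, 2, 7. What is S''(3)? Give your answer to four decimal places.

Let M_i = S''(x_i). Step sizes h_i = 2, 2, 1, 1; slopes of the chords Δ_i = (y_(i+1) - y_i)/h_i = 0, -2, -2, 5.
  2·M_0 + 8·M_1 + 2·M_2 = 6(Δ_1 - Δ_0) = -12
  2·M_1 + 6·M_2 + 1·M_3 = 6(Δ_2 - Δ_1) = 0
  1·M_2 + 4·M_3 + 1·M_4 = 6(Δ_3 - Δ_2) = 42
Natural end conditions: M_0 = M_4 = 0.
Hence M_0 = 0, M_1 = -8/7, M_2 = -10/7, M_3 = 76/7, M_4 = 0.

10.8571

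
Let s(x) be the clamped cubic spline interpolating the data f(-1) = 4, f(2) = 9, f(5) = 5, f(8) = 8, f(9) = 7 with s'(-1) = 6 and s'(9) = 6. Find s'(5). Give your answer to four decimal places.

0.8966

Put m_i = s'' at the i-th knot. Here h = (3, 3, 3, 1) and Δ = (5/3, -4/3, 1, -1), so the interior equations h_(i-1)·m_(i-1) + 2(h_(i-1)+h_i)·m_i + h_i·m_(i+1) = 6(Δ_i − Δ_(i-1)) read
  3·m_0 + 12·m_1 + 3·m_2 = 6(Δ_1 - Δ_0) = -18
  3·m_1 + 12·m_2 + 3·m_3 = 6(Δ_2 - Δ_1) = 14
  3·m_2 + 8·m_3 + 1·m_4 = 6(Δ_3 - Δ_2) = -12
Clamped end conditions give two more equations: 2h_0·m_0 + h_0·m_1 = 6(Δ_0 - s'(-1)) = -26 and h_3·m_3 + 2h_3·m_4 = 6(s'(9) - Δ_3) = 42.
Forward elimination and back-substitution give m_0 = -641/174, m_1 = -113/87, m_2 = 167/58, m_3 = -161/29, m_4 = 1379/58.
On [5, 8], s'(x) = b_2 + 2c_2·(x - 5) + 3d_2·(x - 5)² with b_2 = Δ_2 - h_2(2m_2 + m_3)/6 = 26/29, c_2 = m_2/2 = 167/116, d_2 = (m_3 - m_2)/(6h_2) = -163/348. So s'(5) = 26/29.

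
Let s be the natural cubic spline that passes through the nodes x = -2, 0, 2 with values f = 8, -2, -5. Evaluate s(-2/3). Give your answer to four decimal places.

0.6852

With M_i denoting the second derivative at x_i, h_i = 2, 2, and Δ_i = (y_(i+1) − y_i)/h_i = -5, -3/2:
  2·M_0 + 8·M_1 + 2·M_2 = 6(Δ_1 - Δ_0) = 21
Natural end conditions: M_0 = M_2 = 0.
Solving: M_0 = 0, M_1 = 21/8, M_2 = 0.
On [-2, 0], s(x) = 8 - 47/8·(x + 2) + 0·(x + 2)² + 7/32·(x + 2)³.
With (x + 2) = 4/3: s(-2/3) = 37/54.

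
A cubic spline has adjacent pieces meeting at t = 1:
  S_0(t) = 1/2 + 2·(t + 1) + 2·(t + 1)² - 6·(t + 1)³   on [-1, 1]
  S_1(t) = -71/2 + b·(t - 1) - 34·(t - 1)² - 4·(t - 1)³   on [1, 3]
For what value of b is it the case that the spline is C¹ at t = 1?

S_0'(t) = 2 + 4·(t + 1) - 18·(t + 1)², so S_0'(1) = -62. On the right, S_1'(1) = b, so b = -62.

-62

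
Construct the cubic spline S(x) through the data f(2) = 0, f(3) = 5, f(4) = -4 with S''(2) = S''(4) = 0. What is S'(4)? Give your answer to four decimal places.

Let M_i = S''(x_i). Step sizes h_i = 1, 1; slopes of the chords Δ_i = (y_(i+1) - y_i)/h_i = 5, -9.
  1·M_0 + 4·M_1 + 1·M_2 = 6(Δ_1 - Δ_0) = -84
Natural end conditions: M_0 = M_2 = 0.
Solving: M_0 = 0, M_1 = -21, M_2 = 0.
On [3, 4], S'(x) = b_1 + 2c_1·(x - 3) + 3d_1·(x - 3)² with b_1 = Δ_1 - h_1(2M_1 + M_2)/6 = -2, c_1 = M_1/2 = -21/2, d_1 = (M_2 - M_1)/(6h_1) = 7/2. So S'(4) = -25/2.

-12.5000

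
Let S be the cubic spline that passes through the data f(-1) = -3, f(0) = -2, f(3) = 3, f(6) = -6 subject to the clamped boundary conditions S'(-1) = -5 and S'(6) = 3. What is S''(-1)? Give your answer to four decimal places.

18.0645

Write σ_i for S''(x_i). With h_i = 1, 3, 3 and divided differences Δ_i = 1, 5/3, -3, the continuity of S' gives the tridiagonal system
  1·σ_0 + 8·σ_1 + 3·σ_2 = 6(Δ_1 - Δ_0) = 4
  3·σ_1 + 12·σ_2 + 3·σ_3 = 6(Δ_2 - Δ_1) = -28
Clamped end conditions give two more equations: 2h_0·σ_0 + h_0·σ_1 = 6(Δ_0 - S'(-1)) = 36 and h_2·σ_2 + 2h_2·σ_3 = 6(S'(6) - Δ_2) = 36.
Forward elimination and back-substitution give σ_0 = 560/31, σ_1 = -4/31, σ_2 = -404/93, σ_3 = 760/93.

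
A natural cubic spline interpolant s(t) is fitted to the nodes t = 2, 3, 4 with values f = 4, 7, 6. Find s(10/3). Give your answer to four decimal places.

7.0370

Write m_i for s''(x_i). With h_i = 1, 1 and divided differences Δ_i = 3, -1, the continuity of s' gives the tridiagonal system
  1·m_0 + 4·m_1 + 1·m_2 = 6(Δ_1 - Δ_0) = -24
Natural end conditions: m_0 = m_2 = 0.
Forward elimination and back-substitution give m_0 = 0, m_1 = -6, m_2 = 0.
On [3, 4], s(t) = 7 + 1·(t - 3) - 3·(t - 3)² + 1·(t - 3)³.
With (t - 3) = 1/3: s(10/3) = 190/27.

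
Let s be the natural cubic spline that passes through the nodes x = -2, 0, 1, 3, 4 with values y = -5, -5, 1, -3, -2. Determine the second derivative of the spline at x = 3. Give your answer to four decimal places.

Let M_i = s''(x_i). Step sizes h_i = 2, 1, 2, 1; slopes of the chords Δ_i = (y_(i+1) - y_i)/h_i = 0, 6, -2, 1.
  2·M_0 + 6·M_1 + 1·M_2 = 6(Δ_1 - Δ_0) = 36
  1·M_1 + 6·M_2 + 2·M_3 = 6(Δ_2 - Δ_1) = -48
  2·M_2 + 6·M_3 + 1·M_4 = 6(Δ_3 - Δ_2) = 18
Natural end conditions: M_0 = M_4 = 0.
Solving the tridiagonal system: M_0 = 0, M_1 = 246/31, M_2 = -360/31, M_3 = 213/31, M_4 = 0.

6.8710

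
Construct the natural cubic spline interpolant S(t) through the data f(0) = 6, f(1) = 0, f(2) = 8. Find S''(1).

Put M_i = S'' at the i-th knot. Here h = (1, 1) and Δ = (-6, 8), so the interior equations h_(i-1)·M_(i-1) + 2(h_(i-1)+h_i)·M_i + h_i·M_(i+1) = 6(Δ_i − Δ_(i-1)) read
  1·M_0 + 4·M_1 + 1·M_2 = 6(Δ_1 - Δ_0) = 84
Natural end conditions: M_0 = M_2 = 0.
Forward elimination and back-substitution give M_0 = 0, M_1 = 21, M_2 = 0.

21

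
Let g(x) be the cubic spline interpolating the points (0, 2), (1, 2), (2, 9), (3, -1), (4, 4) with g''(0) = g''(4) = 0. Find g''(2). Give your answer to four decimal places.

-38.5714

Write m_i for g''(x_i). With h_i = 1, 1, 1, 1 and divided differences Δ_i = 0, 7, -10, 5, the continuity of g' gives the tridiagonal system
  1·m_0 + 4·m_1 + 1·m_2 = 6(Δ_1 - Δ_0) = 42
  1·m_1 + 4·m_2 + 1·m_3 = 6(Δ_2 - Δ_1) = -102
  1·m_2 + 4·m_3 + 1·m_4 = 6(Δ_3 - Δ_2) = 90
Natural end conditions: m_0 = m_4 = 0.
Solving the tridiagonal system: m_0 = 0, m_1 = 141/7, m_2 = -270/7, m_3 = 225/7, m_4 = 0.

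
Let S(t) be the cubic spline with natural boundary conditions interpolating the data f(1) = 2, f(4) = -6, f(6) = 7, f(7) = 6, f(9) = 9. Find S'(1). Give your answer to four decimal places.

-6.4934

Write σ_i for S''(x_i). With h_i = 3, 2, 1, 2 and divided differences Δ_i = -8/3, 13/2, -1, 3/2, the continuity of S' gives the tridiagonal system
  3·σ_0 + 10·σ_1 + 2·σ_2 = 6(Δ_1 - Δ_0) = 55
  2·σ_1 + 6·σ_2 + 1·σ_3 = 6(Δ_2 - Δ_1) = -45
  1·σ_2 + 6·σ_3 + 2·σ_4 = 6(Δ_3 - Δ_2) = 15
Natural end conditions: σ_0 = σ_4 = 0.
Solving the tridiagonal system: σ_0 = 0, σ_1 = 2495/326, σ_2 = -1755/163, σ_3 = 700/163, σ_4 = 0.
On [1, 4], S'(t) = b_0 + 2c_0·(t - 1) + 3d_0·(t - 1)² with b_0 = Δ_0 - h_0(2σ_0 + σ_1)/6 = -12701/1956, c_0 = σ_0/2 = 0, d_0 = (σ_1 - σ_0)/(6h_0) = 2495/5868. So S'(1) = -12701/1956.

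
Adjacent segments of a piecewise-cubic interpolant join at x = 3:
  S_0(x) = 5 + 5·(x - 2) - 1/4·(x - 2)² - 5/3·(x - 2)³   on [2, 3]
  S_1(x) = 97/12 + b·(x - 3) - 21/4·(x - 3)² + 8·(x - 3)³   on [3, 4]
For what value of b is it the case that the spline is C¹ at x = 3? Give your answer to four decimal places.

S_0'(x) = 5 - 1/2·(x - 2) - 5·(x - 2)², so S_0'(3) = -1/2. On the right, S_1'(3) = b, so b = -1/2.

-0.5000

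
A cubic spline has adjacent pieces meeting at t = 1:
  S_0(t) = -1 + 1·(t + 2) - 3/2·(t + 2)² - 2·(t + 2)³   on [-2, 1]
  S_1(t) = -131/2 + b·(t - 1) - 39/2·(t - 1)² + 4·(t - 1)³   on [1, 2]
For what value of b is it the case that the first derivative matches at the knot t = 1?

-62

S_0'(t) = 1 - 3·(t + 2) - 6·(t + 2)², so S_0'(1) = -62. On the right, S_1'(1) = b, so b = -62.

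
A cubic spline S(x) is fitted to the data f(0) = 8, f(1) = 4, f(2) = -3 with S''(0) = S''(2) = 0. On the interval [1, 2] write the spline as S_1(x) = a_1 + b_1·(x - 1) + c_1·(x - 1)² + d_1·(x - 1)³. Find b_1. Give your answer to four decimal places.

-5.5000

With m_i denoting the second derivative at x_i, h_i = 1, 1, and Δ_i = (y_(i+1) − y_i)/h_i = -4, -7:
  1·m_0 + 4·m_1 + 1·m_2 = 6(Δ_1 - Δ_0) = -18
Natural end conditions: m_0 = m_2 = 0.
Solving: m_0 = 0, m_1 = -9/2, m_2 = 0.
On [1, 2], with S_1(x) = a_1 + b_1·(x - 1) + c_1·(x - 1)² + d_1·(x - 1)³: c_1 = m_1/2 = -9/4, d_1 = (m_2 - m_1)/(6h_1) = 3/4, b_1 = Δ_1 - h_1(2m_1 + m_2)/6 = -11/2.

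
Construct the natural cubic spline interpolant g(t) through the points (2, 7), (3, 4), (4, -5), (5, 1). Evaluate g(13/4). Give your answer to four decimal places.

Write m_i for g''(x_i). With h_i = 1, 1, 1 and divided differences Δ_i = -3, -9, 6, the continuity of g' gives the tridiagonal system
  1·m_0 + 4·m_1 + 1·m_2 = 6(Δ_1 - Δ_0) = -36
  1·m_1 + 4·m_2 + 1·m_3 = 6(Δ_2 - Δ_1) = 90
Natural end conditions: m_0 = m_3 = 0.
Hence m_0 = 0, m_1 = -78/5, m_2 = 132/5, m_3 = 0.
On [3, 4], g(t) = 4 - 41/5·(t - 3) - 39/5·(t - 3)² + 7·(t - 3)³.
With (t - 3) = 1/4: g(13/4) = 503/320.

1.5719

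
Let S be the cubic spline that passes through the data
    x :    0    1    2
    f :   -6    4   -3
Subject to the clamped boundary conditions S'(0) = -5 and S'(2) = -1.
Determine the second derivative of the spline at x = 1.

-55

Let M_i = S''(x_i). Step sizes h_i = 1, 1; slopes of the chords Δ_i = (y_(i+1) - y_i)/h_i = 10, -7.
  1·M_0 + 4·M_1 + 1·M_2 = 6(Δ_1 - Δ_0) = -102
Clamped end conditions give two more equations: 2h_0·M_0 + h_0·M_1 = 6(Δ_0 - S'(0)) = 90 and h_1·M_1 + 2h_1·M_2 = 6(S'(2) - Δ_1) = 36.
Solving the tridiagonal system: M_0 = 145/2, M_1 = -55, M_2 = 91/2.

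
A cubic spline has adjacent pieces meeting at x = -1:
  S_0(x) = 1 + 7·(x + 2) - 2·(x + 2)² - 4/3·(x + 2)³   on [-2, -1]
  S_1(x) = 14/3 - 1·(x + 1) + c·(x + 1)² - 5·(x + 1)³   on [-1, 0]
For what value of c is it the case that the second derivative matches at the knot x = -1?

-6

S_0''(x) = -4 - 8·(x + 2), so S_0''(-1) = -12. On the right, S_1''(-1) = 2c, so c = -6.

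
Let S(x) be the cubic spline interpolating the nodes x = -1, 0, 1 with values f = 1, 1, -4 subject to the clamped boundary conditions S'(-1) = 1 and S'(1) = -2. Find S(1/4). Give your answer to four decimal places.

-0.1797

Put m_i = S'' at the i-th knot. Here h = (1, 1) and Δ = (0, -5), so the interior equations h_(i-1)·m_(i-1) + 2(h_(i-1)+h_i)·m_i + h_i·m_(i+1) = 6(Δ_i − Δ_(i-1)) read
  1·m_0 + 4·m_1 + 1·m_2 = 6(Δ_1 - Δ_0) = -30
Clamped end conditions give two more equations: 2h_0·m_0 + h_0·m_1 = 6(Δ_0 - S'(-1)) = -6 and h_1·m_1 + 2h_1·m_2 = 6(S'(1) - Δ_1) = 18.
Solving: m_0 = 3, m_1 = -12, m_2 = 15.
On [0, 1], S(x) = 1 - 7/2·x - 6·x² + 9/2·x³.
With x = 1/4: S(1/4) = -23/128.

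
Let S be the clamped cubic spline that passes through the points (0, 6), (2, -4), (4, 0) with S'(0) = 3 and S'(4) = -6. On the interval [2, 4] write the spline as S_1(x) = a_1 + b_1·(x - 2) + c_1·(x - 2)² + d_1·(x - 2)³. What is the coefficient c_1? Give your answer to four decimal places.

Write M_i for S''(x_i). With h_i = 2, 2 and divided differences Δ_i = -5, 2, the continuity of S' gives the tridiagonal system
  2·M_0 + 8·M_1 + 2·M_2 = 6(Δ_1 - Δ_0) = 42
Clamped end conditions give two more equations: 2h_0·M_0 + h_0·M_1 = 6(Δ_0 - S'(0)) = -48 and h_1·M_1 + 2h_1·M_2 = 6(S'(4) - Δ_1) = -48.
Hence M_0 = -39/2, M_1 = 15, M_2 = -39/2.
On [2, 4], with S_1(x) = a_1 + b_1·(x - 2) + c_1·(x - 2)² + d_1·(x - 2)³: c_1 = M_1/2 = 15/2, d_1 = (M_2 - M_1)/(6h_1) = -23/8, b_1 = Δ_1 - h_1(2M_1 + M_2)/6 = -3/2.

7.5000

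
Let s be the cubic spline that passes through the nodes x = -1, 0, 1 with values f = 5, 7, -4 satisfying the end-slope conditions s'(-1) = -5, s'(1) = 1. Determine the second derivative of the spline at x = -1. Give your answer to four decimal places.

43.5000

Let m_i = s''(x_i). Step sizes h_i = 1, 1; slopes of the chords Δ_i = (y_(i+1) - y_i)/h_i = 2, -11.
  1·m_0 + 4·m_1 + 1·m_2 = 6(Δ_1 - Δ_0) = -78
Clamped end conditions give two more equations: 2h_0·m_0 + h_0·m_1 = 6(Δ_0 - s'(-1)) = 42 and h_1·m_1 + 2h_1·m_2 = 6(s'(1) - Δ_1) = 72.
Solving: m_0 = 87/2, m_1 = -45, m_2 = 117/2.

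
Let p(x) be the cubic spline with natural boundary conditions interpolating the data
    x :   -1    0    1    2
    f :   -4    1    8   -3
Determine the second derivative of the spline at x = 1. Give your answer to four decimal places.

Write m_i for p''(x_i). With h_i = 1, 1, 1 and divided differences Δ_i = 5, 7, -11, the continuity of p' gives the tridiagonal system
  1·m_0 + 4·m_1 + 1·m_2 = 6(Δ_1 - Δ_0) = 12
  1·m_1 + 4·m_2 + 1·m_3 = 6(Δ_2 - Δ_1) = -108
Natural end conditions: m_0 = m_3 = 0.
Forward elimination and back-substitution give m_0 = 0, m_1 = 52/5, m_2 = -148/5, m_3 = 0.

-29.6000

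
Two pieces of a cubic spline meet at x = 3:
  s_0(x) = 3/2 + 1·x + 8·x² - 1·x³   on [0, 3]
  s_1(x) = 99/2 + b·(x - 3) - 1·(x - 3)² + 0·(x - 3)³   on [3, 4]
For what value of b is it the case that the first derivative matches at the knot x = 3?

22

s_0'(x) = 1 + 16·x - 3·x², so s_0'(3) = 22. On the right, s_1'(3) = b, so b = 22.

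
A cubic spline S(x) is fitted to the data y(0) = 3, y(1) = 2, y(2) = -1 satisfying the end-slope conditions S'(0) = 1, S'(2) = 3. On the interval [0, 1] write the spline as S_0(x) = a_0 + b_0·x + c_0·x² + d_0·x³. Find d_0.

-1

With M_i denoting the second derivative at x_i, h_i = 1, 1, and Δ_i = (y_(i+1) − y_i)/h_i = -1, -3:
  1·M_0 + 4·M_1 + 1·M_2 = 6(Δ_1 - Δ_0) = -12
Clamped end conditions give two more equations: 2h_0·M_0 + h_0·M_1 = 6(Δ_0 - S'(0)) = -12 and h_1·M_1 + 2h_1·M_2 = 6(S'(2) - Δ_1) = 36.
Solving: M_0 = -2, M_1 = -8, M_2 = 22.
On [0, 1], with S_0(x) = a_0 + b_0·x + c_0·x² + d_0·x³: c_0 = M_0/2 = -1, d_0 = (M_1 - M_0)/(6h_0) = -1, b_0 = Δ_0 - h_0(2M_0 + M_1)/6 = 1.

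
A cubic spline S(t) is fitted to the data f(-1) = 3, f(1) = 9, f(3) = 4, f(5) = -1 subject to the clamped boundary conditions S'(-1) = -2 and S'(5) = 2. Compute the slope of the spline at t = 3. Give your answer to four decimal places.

Let m_i = S''(x_i). Step sizes h_i = 2, 2, 2; slopes of the chords Δ_i = (y_(i+1) - y_i)/h_i = 3, -5/2, -5/2.
  2·m_0 + 8·m_1 + 2·m_2 = 6(Δ_1 - Δ_0) = -33
  2·m_1 + 8·m_2 + 2·m_3 = 6(Δ_2 - Δ_1) = 0
Clamped end conditions give two more equations: 2h_0·m_0 + h_0·m_1 = 6(Δ_0 - S'(-1)) = 30 and h_2·m_2 + 2h_2·m_3 = 6(S'(5) - Δ_2) = 27.
Hence m_0 = 164/15, m_1 = -103/15, m_2 = 1/30, m_3 = 101/15.
On [3, 5], S'(t) = b_2 + 2c_2·(t - 3) + 3d_2·(t - 3)² with b_2 = Δ_2 - h_2(2m_2 + m_3)/6 = -143/30, c_2 = m_2/2 = 1/60, d_2 = (m_3 - m_2)/(6h_2) = 67/120. So S'(3) = -143/30.

-4.7667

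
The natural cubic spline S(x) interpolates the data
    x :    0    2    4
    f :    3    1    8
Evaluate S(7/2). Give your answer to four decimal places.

5.7227

Let M_i = S''(x_i). Step sizes h_i = 2, 2; slopes of the chords Δ_i = (y_(i+1) - y_i)/h_i = -1, 7/2.
  2·M_0 + 8·M_1 + 2·M_2 = 6(Δ_1 - Δ_0) = 27
Natural end conditions: M_0 = M_2 = 0.
Solving: M_0 = 0, M_1 = 27/8, M_2 = 0.
On [2, 4], S(x) = 1 + 5/4·(x - 2) + 27/16·(x - 2)² - 9/32·(x - 2)³.
With (x - 2) = 3/2: S(7/2) = 1465/256.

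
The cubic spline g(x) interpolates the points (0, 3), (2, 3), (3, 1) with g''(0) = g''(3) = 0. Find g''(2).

-2

Put m_i = g'' at the i-th knot. Here h = (2, 1) and Δ = (0, -2), so the interior equations h_(i-1)·m_(i-1) + 2(h_(i-1)+h_i)·m_i + h_i·m_(i+1) = 6(Δ_i − Δ_(i-1)) read
  2·m_0 + 6·m_1 + 1·m_2 = 6(Δ_1 - Δ_0) = -12
Natural end conditions: m_0 = m_2 = 0.
Hence m_0 = 0, m_1 = -2, m_2 = 0.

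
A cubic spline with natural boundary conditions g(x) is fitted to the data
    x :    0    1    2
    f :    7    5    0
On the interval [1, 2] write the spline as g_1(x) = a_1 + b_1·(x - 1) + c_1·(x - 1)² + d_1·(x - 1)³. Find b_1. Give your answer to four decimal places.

Put M_i = g'' at the i-th knot. Here h = (1, 1) and Δ = (-2, -5), so the interior equations h_(i-1)·M_(i-1) + 2(h_(i-1)+h_i)·M_i + h_i·M_(i+1) = 6(Δ_i − Δ_(i-1)) read
  1·M_0 + 4·M_1 + 1·M_2 = 6(Δ_1 - Δ_0) = -18
Natural end conditions: M_0 = M_2 = 0.
Solving: M_0 = 0, M_1 = -9/2, M_2 = 0.
On [1, 2], with g_1(x) = a_1 + b_1·(x - 1) + c_1·(x - 1)² + d_1·(x - 1)³: c_1 = M_1/2 = -9/4, d_1 = (M_2 - M_1)/(6h_1) = 3/4, b_1 = Δ_1 - h_1(2M_1 + M_2)/6 = -7/2.

-3.5000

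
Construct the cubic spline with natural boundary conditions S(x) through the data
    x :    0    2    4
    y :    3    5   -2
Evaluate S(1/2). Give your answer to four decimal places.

With m_i denoting the second derivative at x_i, h_i = 2, 2, and Δ_i = (y_(i+1) − y_i)/h_i = 1, -7/2:
  2·m_0 + 8·m_1 + 2·m_2 = 6(Δ_1 - Δ_0) = -27
Natural end conditions: m_0 = m_2 = 0.
Forward elimination and back-substitution give m_0 = 0, m_1 = -27/8, m_2 = 0.
On [0, 2], S(x) = 3 + 17/8·x + 0·x² - 9/32·x³.
With x = 1/2: S(1/2) = 1031/256.

4.0273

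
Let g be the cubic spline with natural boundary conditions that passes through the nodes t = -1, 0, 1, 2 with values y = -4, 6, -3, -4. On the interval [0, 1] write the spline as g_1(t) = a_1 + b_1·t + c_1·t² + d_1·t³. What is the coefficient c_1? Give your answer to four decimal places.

Put σ_i = g'' at the i-th knot. Here h = (1, 1, 1) and Δ = (10, -9, -1), so the interior equations h_(i-1)·σ_(i-1) + 2(h_(i-1)+h_i)·σ_i + h_i·σ_(i+1) = 6(Δ_i − Δ_(i-1)) read
  1·σ_0 + 4·σ_1 + 1·σ_2 = 6(Δ_1 - Δ_0) = -114
  1·σ_1 + 4·σ_2 + 1·σ_3 = 6(Δ_2 - Δ_1) = 48
Natural end conditions: σ_0 = σ_3 = 0.
Solving: σ_0 = 0, σ_1 = -168/5, σ_2 = 102/5, σ_3 = 0.
On [0, 1], with g_1(t) = a_1 + b_1·t + c_1·t² + d_1·t³: c_1 = σ_1/2 = -84/5, d_1 = (σ_2 - σ_1)/(6h_1) = 9, b_1 = Δ_1 - h_1(2σ_1 + σ_2)/6 = -6/5.

-16.8000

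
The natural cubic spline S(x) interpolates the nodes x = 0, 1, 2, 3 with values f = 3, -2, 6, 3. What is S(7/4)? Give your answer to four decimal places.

4.2625

Put M_i = S'' at the i-th knot. Here h = (1, 1, 1) and Δ = (-5, 8, -3), so the interior equations h_(i-1)·M_(i-1) + 2(h_(i-1)+h_i)·M_i + h_i·M_(i+1) = 6(Δ_i − Δ_(i-1)) read
  1·M_0 + 4·M_1 + 1·M_2 = 6(Δ_1 - Δ_0) = 78
  1·M_1 + 4·M_2 + 1·M_3 = 6(Δ_2 - Δ_1) = -66
Natural end conditions: M_0 = M_3 = 0.
Hence M_0 = 0, M_1 = 126/5, M_2 = -114/5, M_3 = 0.
On [1, 2], S(x) = -2 + 17/5·(x - 1) + 63/5·(x - 1)² - 8·(x - 1)³.
With (x - 1) = 3/4: S(7/4) = 341/80.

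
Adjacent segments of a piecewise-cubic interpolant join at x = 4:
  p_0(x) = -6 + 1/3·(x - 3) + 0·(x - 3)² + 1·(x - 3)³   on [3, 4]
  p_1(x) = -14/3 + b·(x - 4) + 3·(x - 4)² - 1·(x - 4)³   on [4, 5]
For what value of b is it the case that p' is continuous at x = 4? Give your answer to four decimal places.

p_0'(x) = 1/3 + 0·(x - 3) + 3·(x - 3)², so p_0'(4) = 10/3. On the right, p_1'(4) = b, so b = 10/3.

3.3333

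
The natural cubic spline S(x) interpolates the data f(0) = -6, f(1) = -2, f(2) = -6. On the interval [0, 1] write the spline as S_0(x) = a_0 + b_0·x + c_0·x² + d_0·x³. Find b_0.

Put M_i = S'' at the i-th knot. Here h = (1, 1) and Δ = (4, -4), so the interior equations h_(i-1)·M_(i-1) + 2(h_(i-1)+h_i)·M_i + h_i·M_(i+1) = 6(Δ_i − Δ_(i-1)) read
  1·M_0 + 4·M_1 + 1·M_2 = 6(Δ_1 - Δ_0) = -48
Natural end conditions: M_0 = M_2 = 0.
Solving the tridiagonal system: M_0 = 0, M_1 = -12, M_2 = 0.
On [0, 1], with S_0(x) = a_0 + b_0·x + c_0·x² + d_0·x³: c_0 = M_0/2 = 0, d_0 = (M_1 - M_0)/(6h_0) = -2, b_0 = Δ_0 - h_0(2M_0 + M_1)/6 = 6.

6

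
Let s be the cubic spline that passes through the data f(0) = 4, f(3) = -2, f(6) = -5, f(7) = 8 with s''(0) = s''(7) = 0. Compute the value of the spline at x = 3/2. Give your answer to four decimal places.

Let m_i = s''(x_i). Step sizes h_i = 3, 3, 1; slopes of the chords Δ_i = (y_(i+1) - y_i)/h_i = -2, -1, 13.
  3·m_0 + 12·m_1 + 3·m_2 = 6(Δ_1 - Δ_0) = 6
  3·m_1 + 8·m_2 + 1·m_3 = 6(Δ_2 - Δ_1) = 84
Natural end conditions: m_0 = m_3 = 0.
Forward elimination and back-substitution give m_0 = 0, m_1 = -68/29, m_2 = 330/29, m_3 = 0.
On [0, 3], s(x) = 4 - 24/29·x + 0·x² - 34/261·x³.
With x = 3/2: s(3/2) = 269/116.

2.3190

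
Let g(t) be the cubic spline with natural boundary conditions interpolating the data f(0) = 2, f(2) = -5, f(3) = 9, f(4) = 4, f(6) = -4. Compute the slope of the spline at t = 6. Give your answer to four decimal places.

-1.6591

Let m_i = g''(x_i). Step sizes h_i = 2, 1, 1, 2; slopes of the chords Δ_i = (y_(i+1) - y_i)/h_i = -7/2, 14, -5, -4.
  2·m_0 + 6·m_1 + 1·m_2 = 6(Δ_1 - Δ_0) = 105
  1·m_1 + 4·m_2 + 1·m_3 = 6(Δ_2 - Δ_1) = -114
  1·m_2 + 6·m_3 + 2·m_4 = 6(Δ_3 - Δ_2) = 6
Natural end conditions: m_0 = m_4 = 0.
Solving the tridiagonal system: m_0 = 0, m_1 = 1035/44, m_2 = -795/22, m_3 = 309/44, m_4 = 0.
On [4, 6], g'(t) = b_3 + 2c_3·(t - 4) + 3d_3·(t - 4)² with b_3 = Δ_3 - h_3(2m_3 + m_4)/6 = -191/22, c_3 = m_3/2 = 309/88, d_3 = (m_4 - m_3)/(6h_3) = -103/176. So g'(6) = -73/44.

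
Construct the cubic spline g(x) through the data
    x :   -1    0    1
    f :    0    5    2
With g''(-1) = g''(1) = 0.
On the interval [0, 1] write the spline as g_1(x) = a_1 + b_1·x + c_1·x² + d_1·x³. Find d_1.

2

Put m_i = g'' at the i-th knot. Here h = (1, 1) and Δ = (5, -3), so the interior equations h_(i-1)·m_(i-1) + 2(h_(i-1)+h_i)·m_i + h_i·m_(i+1) = 6(Δ_i − Δ_(i-1)) read
  1·m_0 + 4·m_1 + 1·m_2 = 6(Δ_1 - Δ_0) = -48
Natural end conditions: m_0 = m_2 = 0.
Solving the tridiagonal system: m_0 = 0, m_1 = -12, m_2 = 0.
On [0, 1], with g_1(x) = a_1 + b_1·x + c_1·x² + d_1·x³: c_1 = m_1/2 = -6, d_1 = (m_2 - m_1)/(6h_1) = 2, b_1 = Δ_1 - h_1(2m_1 + m_2)/6 = 1.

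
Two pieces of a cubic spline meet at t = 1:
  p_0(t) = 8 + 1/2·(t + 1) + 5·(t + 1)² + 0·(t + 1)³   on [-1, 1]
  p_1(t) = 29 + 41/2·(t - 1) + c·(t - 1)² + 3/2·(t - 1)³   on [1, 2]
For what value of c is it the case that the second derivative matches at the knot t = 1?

5

p_0''(t) = 10 + 0·(t + 1), so p_0''(1) = 10. On the right, p_1''(1) = 2c, so c = 5.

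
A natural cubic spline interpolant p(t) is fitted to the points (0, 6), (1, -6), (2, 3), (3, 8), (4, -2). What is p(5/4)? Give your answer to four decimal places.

Write M_i for p''(x_i). With h_i = 1, 1, 1, 1 and divided differences Δ_i = -12, 9, 5, -10, the continuity of p' gives the tridiagonal system
  1·M_0 + 4·M_1 + 1·M_2 = 6(Δ_1 - Δ_0) = 126
  1·M_1 + 4·M_2 + 1·M_3 = 6(Δ_2 - Δ_1) = -24
  1·M_2 + 4·M_3 + 1·M_4 = 6(Δ_3 - Δ_2) = -90
Natural end conditions: M_0 = M_4 = 0.
Solving: M_0 = 0, M_1 = 237/7, M_2 = -66/7, M_3 = -141/7, M_4 = 0.
On [1, 2], p(t) = -6 - 5/7·(t - 1) + 237/14·(t - 1)² - 101/14·(t - 1)³.
With (t - 1) = 1/4: p(5/4) = -4689/896.

-5.2333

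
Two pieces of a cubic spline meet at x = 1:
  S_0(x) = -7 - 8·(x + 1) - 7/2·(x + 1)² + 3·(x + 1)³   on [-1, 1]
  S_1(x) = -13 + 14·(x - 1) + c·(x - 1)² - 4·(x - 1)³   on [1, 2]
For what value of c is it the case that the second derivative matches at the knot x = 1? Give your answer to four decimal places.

14.5000

S_0''(x) = -7 + 18·(x + 1), so S_0''(1) = 29. On the right, S_1''(1) = 2c, so c = 29/2.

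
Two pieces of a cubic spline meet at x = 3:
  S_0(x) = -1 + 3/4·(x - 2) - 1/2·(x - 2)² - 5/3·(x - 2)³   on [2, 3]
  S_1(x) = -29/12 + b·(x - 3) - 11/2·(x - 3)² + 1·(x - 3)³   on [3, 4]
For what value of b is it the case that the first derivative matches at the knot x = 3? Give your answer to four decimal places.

-5.2500

S_0'(x) = 3/4 - 1·(x - 2) - 5·(x - 2)², so S_0'(3) = -21/4. On the right, S_1'(3) = b, so b = -21/4.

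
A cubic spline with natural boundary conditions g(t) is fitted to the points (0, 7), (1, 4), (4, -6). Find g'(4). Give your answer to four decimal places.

-3.4583

With m_i denoting the second derivative at x_i, h_i = 1, 3, and Δ_i = (y_(i+1) − y_i)/h_i = -3, -10/3:
  1·m_0 + 8·m_1 + 3·m_2 = 6(Δ_1 - Δ_0) = -2
Natural end conditions: m_0 = m_2 = 0.
Solving: m_0 = 0, m_1 = -1/4, m_2 = 0.
On [1, 4], g'(t) = b_1 + 2c_1·(t - 1) + 3d_1·(t - 1)² with b_1 = Δ_1 - h_1(2m_1 + m_2)/6 = -37/12, c_1 = m_1/2 = -1/8, d_1 = (m_2 - m_1)/(6h_1) = 1/72. So g'(4) = -83/24.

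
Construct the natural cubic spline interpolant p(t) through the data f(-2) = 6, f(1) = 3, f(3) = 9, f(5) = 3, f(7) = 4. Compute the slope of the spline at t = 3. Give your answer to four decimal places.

-0.0915

Let M_i = p''(x_i). Step sizes h_i = 3, 2, 2, 2; slopes of the chords Δ_i = (y_(i+1) - y_i)/h_i = -1, 3, -3, 1/2.
  3·M_0 + 10·M_1 + 2·M_2 = 6(Δ_1 - Δ_0) = 24
  2·M_1 + 8·M_2 + 2·M_3 = 6(Δ_2 - Δ_1) = -36
  2·M_2 + 8·M_3 + 2·M_4 = 6(Δ_3 - Δ_2) = 21
Natural end conditions: M_0 = M_4 = 0.
Forward elimination and back-substitution give M_0 = 0, M_1 = 525/142, M_2 = -921/142, M_3 = 603/142, M_4 = 0.
On [3, 5], p'(t) = b_2 + 2c_2·(t - 3) + 3d_2·(t - 3)² with b_2 = Δ_2 - h_2(2M_2 + M_3)/6 = -13/142, c_2 = M_2/2 = -921/284, d_2 = (M_3 - M_2)/(6h_2) = 127/142. So p'(3) = -13/142.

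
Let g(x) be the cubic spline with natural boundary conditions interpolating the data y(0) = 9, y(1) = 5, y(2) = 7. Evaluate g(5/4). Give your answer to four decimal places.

5.0078

With M_i denoting the second derivative at x_i, h_i = 1, 1, and Δ_i = (y_(i+1) − y_i)/h_i = -4, 2:
  1·M_0 + 4·M_1 + 1·M_2 = 6(Δ_1 - Δ_0) = 36
Natural end conditions: M_0 = M_2 = 0.
Solving: M_0 = 0, M_1 = 9, M_2 = 0.
On [1, 2], g(x) = 5 - 1·(x - 1) + 9/2·(x - 1)² - 3/2·(x - 1)³.
With (x - 1) = 1/4: g(5/4) = 641/128.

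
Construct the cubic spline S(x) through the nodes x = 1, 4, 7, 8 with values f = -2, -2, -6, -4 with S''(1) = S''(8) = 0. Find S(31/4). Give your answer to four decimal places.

Let M_i = S''(x_i). Step sizes h_i = 3, 3, 1; slopes of the chords Δ_i = (y_(i+1) - y_i)/h_i = 0, -4/3, 2.
  3·M_0 + 12·M_1 + 3·M_2 = 6(Δ_1 - Δ_0) = -8
  3·M_1 + 8·M_2 + 1·M_3 = 6(Δ_2 - Δ_1) = 20
Natural end conditions: M_0 = M_3 = 0.
Hence M_0 = 0, M_1 = -124/87, M_2 = 88/29, M_3 = 0.
On [7, 8], S(x) = -6 + 86/87·(x - 7) + 44/29·(x - 7)² - 44/87·(x - 7)³.
With (x - 7) = 3/4: S(31/4) = -2143/464.

-4.6185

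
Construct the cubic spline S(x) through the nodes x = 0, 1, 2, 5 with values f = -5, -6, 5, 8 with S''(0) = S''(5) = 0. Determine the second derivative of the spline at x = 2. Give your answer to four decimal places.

Let σ_i = S''(x_i). Step sizes h_i = 1, 1, 3; slopes of the chords Δ_i = (y_(i+1) - y_i)/h_i = -1, 11, 1.
  1·σ_0 + 4·σ_1 + 1·σ_2 = 6(Δ_1 - Δ_0) = 72
  1·σ_1 + 8·σ_2 + 3·σ_3 = 6(Δ_2 - Δ_1) = -60
Natural end conditions: σ_0 = σ_3 = 0.
Solving: σ_0 = 0, σ_1 = 636/31, σ_2 = -312/31, σ_3 = 0.

-10.0645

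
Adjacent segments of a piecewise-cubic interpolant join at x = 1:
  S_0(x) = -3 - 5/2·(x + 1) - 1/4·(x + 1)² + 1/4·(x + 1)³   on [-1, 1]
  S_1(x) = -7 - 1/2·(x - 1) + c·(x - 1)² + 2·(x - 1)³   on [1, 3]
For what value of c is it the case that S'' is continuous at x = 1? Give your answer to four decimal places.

1.2500

S_0''(x) = -1/2 + 3/2·(x + 1), so S_0''(1) = 5/2. On the right, S_1''(1) = 2c, so c = 5/4.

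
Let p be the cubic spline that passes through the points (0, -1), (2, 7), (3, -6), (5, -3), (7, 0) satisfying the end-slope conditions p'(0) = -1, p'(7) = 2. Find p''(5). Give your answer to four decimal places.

Put M_i = p'' at the i-th knot. Here h = (2, 1, 2, 2) and Δ = (4, -13, 3/2, 3/2), so the interior equations h_(i-1)·M_(i-1) + 2(h_(i-1)+h_i)·M_i + h_i·M_(i+1) = 6(Δ_i − Δ_(i-1)) read
  2·M_0 + 6·M_1 + 1·M_2 = 6(Δ_1 - Δ_0) = -102
  1·M_1 + 6·M_2 + 2·M_3 = 6(Δ_2 - Δ_1) = 87
  2·M_2 + 8·M_3 + 2·M_4 = 6(Δ_3 - Δ_2) = 0
Clamped end conditions give two more equations: 2h_0·M_0 + h_0·M_1 = 6(Δ_0 - p'(0)) = 30 and h_3·M_3 + 2h_3·M_4 = 6(p'(7) - Δ_3) = 3.
Solving: M_0 = 2601/122, M_1 = -1686/61, M_2 = 1293/61, M_3 = -765/122, M_4 = 237/61.

-6.2705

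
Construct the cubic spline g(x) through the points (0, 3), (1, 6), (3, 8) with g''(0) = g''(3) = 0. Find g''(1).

With M_i denoting the second derivative at x_i, h_i = 1, 2, and Δ_i = (y_(i+1) − y_i)/h_i = 3, 1:
  1·M_0 + 6·M_1 + 2·M_2 = 6(Δ_1 - Δ_0) = -12
Natural end conditions: M_0 = M_2 = 0.
Hence M_0 = 0, M_1 = -2, M_2 = 0.

-2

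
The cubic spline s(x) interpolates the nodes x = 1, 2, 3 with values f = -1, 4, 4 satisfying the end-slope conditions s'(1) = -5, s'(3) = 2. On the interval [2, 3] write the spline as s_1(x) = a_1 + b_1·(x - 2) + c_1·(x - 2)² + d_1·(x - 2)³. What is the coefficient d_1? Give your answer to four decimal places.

With σ_i denoting the second derivative at x_i, h_i = 1, 1, and Δ_i = (y_(i+1) − y_i)/h_i = 5, 0:
  1·σ_0 + 4·σ_1 + 1·σ_2 = 6(Δ_1 - Δ_0) = -30
Clamped end conditions give two more equations: 2h_0·σ_0 + h_0·σ_1 = 6(Δ_0 - s'(1)) = 60 and h_1·σ_1 + 2h_1·σ_2 = 6(s'(3) - Δ_1) = 12.
Hence σ_0 = 41, σ_1 = -22, σ_2 = 17.
On [2, 3], with s_1(x) = a_1 + b_1·(x - 2) + c_1·(x - 2)² + d_1·(x - 2)³: c_1 = σ_1/2 = -11, d_1 = (σ_2 - σ_1)/(6h_1) = 13/2, b_1 = Δ_1 - h_1(2σ_1 + σ_2)/6 = 9/2.

6.5000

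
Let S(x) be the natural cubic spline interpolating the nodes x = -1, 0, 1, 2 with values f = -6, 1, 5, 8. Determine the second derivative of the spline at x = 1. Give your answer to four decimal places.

Write σ_i for S''(x_i). With h_i = 1, 1, 1 and divided differences Δ_i = 7, 4, 3, the continuity of S' gives the tridiagonal system
  1·σ_0 + 4·σ_1 + 1·σ_2 = 6(Δ_1 - Δ_0) = -18
  1·σ_1 + 4·σ_2 + 1·σ_3 = 6(Δ_2 - Δ_1) = -6
Natural end conditions: σ_0 = σ_3 = 0.
Forward elimination and back-substitution give σ_0 = 0, σ_1 = -22/5, σ_2 = -2/5, σ_3 = 0.

-0.4000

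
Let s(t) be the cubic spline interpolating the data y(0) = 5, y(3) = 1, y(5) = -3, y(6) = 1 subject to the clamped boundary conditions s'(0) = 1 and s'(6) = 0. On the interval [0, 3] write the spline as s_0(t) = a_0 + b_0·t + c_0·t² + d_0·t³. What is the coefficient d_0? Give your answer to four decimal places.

Let σ_i = s''(x_i). Step sizes h_i = 3, 2, 1; slopes of the chords Δ_i = (y_(i+1) - y_i)/h_i = -4/3, -2, 4.
  3·σ_0 + 10·σ_1 + 2·σ_2 = 6(Δ_1 - Δ_0) = -4
  2·σ_1 + 6·σ_2 + 1·σ_3 = 6(Δ_2 - Δ_1) = 36
Clamped end conditions give two more equations: 2h_0·σ_0 + h_0·σ_1 = 6(Δ_0 - s'(0)) = -14 and h_2·σ_2 + 2h_2·σ_3 = 6(s'(6) - Δ_2) = -24.
Hence σ_0 = -80/57, σ_1 = -106/57, σ_2 = 536/57, σ_3 = -952/57.
On [0, 3], with s_0(t) = a_0 + b_0·t + c_0·t² + d_0·t³: c_0 = σ_0/2 = -40/57, d_0 = (σ_1 - σ_0)/(6h_0) = -13/513, b_0 = Δ_0 - h_0(2σ_0 + σ_1)/6 = 1.

-0.0253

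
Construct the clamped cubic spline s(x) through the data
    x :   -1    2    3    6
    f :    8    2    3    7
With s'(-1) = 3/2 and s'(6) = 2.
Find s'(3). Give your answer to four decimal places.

1.5182

With M_i denoting the second derivative at x_i, h_i = 3, 1, 3, and Δ_i = (y_(i+1) − y_i)/h_i = -2, 1, 4/3:
  3·M_0 + 8·M_1 + 1·M_2 = 6(Δ_1 - Δ_0) = 18
  1·M_1 + 8·M_2 + 3·M_3 = 6(Δ_2 - Δ_1) = 2
Clamped end conditions give two more equations: 2h_0·M_0 + h_0·M_1 = 6(Δ_0 - s'(-1)) = -21 and h_2·M_2 + 2h_2·M_3 = 6(s'(6) - Δ_2) = 4.
Forward elimination and back-substitution give M_0 = -316/55, M_1 = 247/55, M_2 = -38/55, M_3 = 167/165.
On [3, 6], s'(x) = b_2 + 2c_2·(x - 3) + 3d_2·(x - 3)² with b_2 = Δ_2 - h_2(2M_2 + M_3)/6 = 167/110, c_2 = M_2/2 = -19/55, d_2 = (M_3 - M_2)/(6h_2) = 281/2970. So s'(3) = 167/110.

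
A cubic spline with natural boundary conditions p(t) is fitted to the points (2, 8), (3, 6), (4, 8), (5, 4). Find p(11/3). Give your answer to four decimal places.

7.5901

Let M_i = p''(x_i). Step sizes h_i = 1, 1, 1; slopes of the chords Δ_i = (y_(i+1) - y_i)/h_i = -2, 2, -4.
  1·M_0 + 4·M_1 + 1·M_2 = 6(Δ_1 - Δ_0) = 24
  1·M_1 + 4·M_2 + 1·M_3 = 6(Δ_2 - Δ_1) = -36
Natural end conditions: M_0 = M_3 = 0.
Forward elimination and back-substitution give M_0 = 0, M_1 = 44/5, M_2 = -56/5, M_3 = 0.
On [3, 4], p(t) = 6 + 14/15·(t - 3) + 22/5·(t - 3)² - 10/3·(t - 3)³.
With (t - 3) = 2/3: p(11/3) = 3074/405.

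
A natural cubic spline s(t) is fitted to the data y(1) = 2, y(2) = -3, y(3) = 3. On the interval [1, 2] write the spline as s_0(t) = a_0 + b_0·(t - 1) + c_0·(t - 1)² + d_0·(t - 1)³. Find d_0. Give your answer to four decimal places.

2.7500

Write m_i for s''(x_i). With h_i = 1, 1 and divided differences Δ_i = -5, 6, the continuity of s' gives the tridiagonal system
  1·m_0 + 4·m_1 + 1·m_2 = 6(Δ_1 - Δ_0) = 66
Natural end conditions: m_0 = m_2 = 0.
Solving the tridiagonal system: m_0 = 0, m_1 = 33/2, m_2 = 0.
On [1, 2], with s_0(t) = a_0 + b_0·(t - 1) + c_0·(t - 1)² + d_0·(t - 1)³: c_0 = m_0/2 = 0, d_0 = (m_1 - m_0)/(6h_0) = 11/4, b_0 = Δ_0 - h_0(2m_0 + m_1)/6 = -31/4.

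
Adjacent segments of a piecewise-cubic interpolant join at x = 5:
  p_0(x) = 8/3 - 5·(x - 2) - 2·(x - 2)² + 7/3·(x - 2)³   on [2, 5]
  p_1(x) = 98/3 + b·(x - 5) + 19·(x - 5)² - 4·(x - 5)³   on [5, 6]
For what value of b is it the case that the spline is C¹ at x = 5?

p_0'(x) = -5 - 4·(x - 2) + 7·(x - 2)², so p_0'(5) = 46. On the right, p_1'(5) = b, so b = 46.

46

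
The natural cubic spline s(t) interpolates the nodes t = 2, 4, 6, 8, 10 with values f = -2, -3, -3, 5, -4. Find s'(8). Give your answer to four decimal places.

0.6071

Put σ_i = s'' at the i-th knot. Here h = (2, 2, 2, 2) and Δ = (-1/2, 0, 4, -9/2), so the interior equations h_(i-1)·σ_(i-1) + 2(h_(i-1)+h_i)·σ_i + h_i·σ_(i+1) = 6(Δ_i − Δ_(i-1)) read
  2·σ_0 + 8·σ_1 + 2·σ_2 = 6(Δ_1 - Δ_0) = 3
  2·σ_1 + 8·σ_2 + 2·σ_3 = 6(Δ_2 - Δ_1) = 24
  2·σ_2 + 8·σ_3 + 2·σ_4 = 6(Δ_3 - Δ_2) = -51
Natural end conditions: σ_0 = σ_4 = 0.
Forward elimination and back-substitution give σ_0 = 0, σ_1 = -51/56, σ_2 = 36/7, σ_3 = -429/56, σ_4 = 0.
On [8, 10], s'(t) = b_3 + 2c_3·(t - 8) + 3d_3·(t - 8)² with b_3 = Δ_3 - h_3(2σ_3 + σ_4)/6 = 17/28, c_3 = σ_3/2 = -429/112, d_3 = (σ_4 - σ_3)/(6h_3) = 143/224. So s'(8) = 17/28.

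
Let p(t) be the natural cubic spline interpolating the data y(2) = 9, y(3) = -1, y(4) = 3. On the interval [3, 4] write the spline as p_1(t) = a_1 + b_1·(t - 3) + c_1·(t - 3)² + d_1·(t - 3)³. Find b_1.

-3

Write M_i for p''(x_i). With h_i = 1, 1 and divided differences Δ_i = -10, 4, the continuity of p' gives the tridiagonal system
  1·M_0 + 4·M_1 + 1·M_2 = 6(Δ_1 - Δ_0) = 84
Natural end conditions: M_0 = M_2 = 0.
Solving the tridiagonal system: M_0 = 0, M_1 = 21, M_2 = 0.
On [3, 4], with p_1(t) = a_1 + b_1·(t - 3) + c_1·(t - 3)² + d_1·(t - 3)³: c_1 = M_1/2 = 21/2, d_1 = (M_2 - M_1)/(6h_1) = -7/2, b_1 = Δ_1 - h_1(2M_1 + M_2)/6 = -3.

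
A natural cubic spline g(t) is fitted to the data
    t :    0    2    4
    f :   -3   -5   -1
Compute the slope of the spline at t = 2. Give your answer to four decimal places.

Put M_i = g'' at the i-th knot. Here h = (2, 2) and Δ = (-1, 2), so the interior equations h_(i-1)·M_(i-1) + 2(h_(i-1)+h_i)·M_i + h_i·M_(i+1) = 6(Δ_i − Δ_(i-1)) read
  2·M_0 + 8·M_1 + 2·M_2 = 6(Δ_1 - Δ_0) = 18
Natural end conditions: M_0 = M_2 = 0.
Forward elimination and back-substitution give M_0 = 0, M_1 = 9/4, M_2 = 0.
On [2, 4], g'(t) = b_1 + 2c_1·(t - 2) + 3d_1·(t - 2)² with b_1 = Δ_1 - h_1(2M_1 + M_2)/6 = 1/2, c_1 = M_1/2 = 9/8, d_1 = (M_2 - M_1)/(6h_1) = -3/16. So g'(2) = 1/2.

0.5000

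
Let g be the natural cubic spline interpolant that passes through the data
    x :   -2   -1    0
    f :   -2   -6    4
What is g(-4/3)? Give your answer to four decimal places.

-5.9630

Let σ_i = g''(x_i). Step sizes h_i = 1, 1; slopes of the chords Δ_i = (y_(i+1) - y_i)/h_i = -4, 10.
  1·σ_0 + 4·σ_1 + 1·σ_2 = 6(Δ_1 - Δ_0) = 84
Natural end conditions: σ_0 = σ_2 = 0.
Forward elimination and back-substitution give σ_0 = 0, σ_1 = 21, σ_2 = 0.
On [-2, -1], g(x) = -2 - 15/2·(x + 2) + 0·(x + 2)² + 7/2·(x + 2)³.
With (x + 2) = 2/3: g(-4/3) = -161/27.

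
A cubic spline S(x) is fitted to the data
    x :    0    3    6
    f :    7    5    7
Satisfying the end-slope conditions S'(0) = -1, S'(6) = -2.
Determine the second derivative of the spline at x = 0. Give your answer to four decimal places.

Put σ_i = S'' at the i-th knot. Here h = (3, 3) and Δ = (-2/3, 2/3), so the interior equations h_(i-1)·σ_(i-1) + 2(h_(i-1)+h_i)·σ_i + h_i·σ_(i+1) = 6(Δ_i − Δ_(i-1)) read
  3·σ_0 + 12·σ_1 + 3·σ_2 = 6(Δ_1 - Δ_0) = 8
Clamped end conditions give two more equations: 2h_0·σ_0 + h_0·σ_1 = 6(Δ_0 - S'(0)) = 2 and h_1·σ_1 + 2h_1·σ_2 = 6(S'(6) - Δ_1) = -16.
Solving the tridiagonal system: σ_0 = -1/2, σ_1 = 5/3, σ_2 = -7/2.

-0.5000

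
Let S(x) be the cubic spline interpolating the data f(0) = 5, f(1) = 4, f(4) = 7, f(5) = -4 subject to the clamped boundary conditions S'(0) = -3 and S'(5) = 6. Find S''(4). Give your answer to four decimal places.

With M_i denoting the second derivative at x_i, h_i = 1, 3, 1, and Δ_i = (y_(i+1) − y_i)/h_i = -1, 1, -11:
  1·M_0 + 8·M_1 + 3·M_2 = 6(Δ_1 - Δ_0) = 12
  3·M_1 + 8·M_2 + 1·M_3 = 6(Δ_2 - Δ_1) = -72
Clamped end conditions give two more equations: 2h_0·M_0 + h_0·M_1 = 6(Δ_0 - S'(0)) = 12 and h_2·M_2 + 2h_2·M_3 = 6(S'(5) - Δ_2) = 102.
Hence M_0 = 34/21, M_1 = 184/21, M_2 = -418/21, M_3 = 1280/21.

-19.9048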